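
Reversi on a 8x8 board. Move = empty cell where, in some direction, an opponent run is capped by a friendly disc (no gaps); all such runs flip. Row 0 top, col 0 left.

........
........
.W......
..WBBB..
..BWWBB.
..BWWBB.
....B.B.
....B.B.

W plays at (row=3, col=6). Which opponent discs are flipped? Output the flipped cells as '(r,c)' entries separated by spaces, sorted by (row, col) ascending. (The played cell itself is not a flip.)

Dir NW: first cell '.' (not opp) -> no flip
Dir N: first cell '.' (not opp) -> no flip
Dir NE: first cell '.' (not opp) -> no flip
Dir W: opp run (3,5) (3,4) (3,3) capped by W -> flip
Dir E: first cell '.' (not opp) -> no flip
Dir SW: opp run (4,5) capped by W -> flip
Dir S: opp run (4,6) (5,6) (6,6) (7,6), next=edge -> no flip
Dir SE: first cell '.' (not opp) -> no flip

Answer: (3,3) (3,4) (3,5) (4,5)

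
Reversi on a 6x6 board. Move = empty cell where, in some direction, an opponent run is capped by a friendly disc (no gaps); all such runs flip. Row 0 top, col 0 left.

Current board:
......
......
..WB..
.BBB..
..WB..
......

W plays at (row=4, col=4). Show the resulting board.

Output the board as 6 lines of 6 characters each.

Answer: ......
......
..WB..
.BBW..
..WWW.
......

Derivation:
Place W at (4,4); scan 8 dirs for brackets.
Dir NW: opp run (3,3) capped by W -> flip
Dir N: first cell '.' (not opp) -> no flip
Dir NE: first cell '.' (not opp) -> no flip
Dir W: opp run (4,3) capped by W -> flip
Dir E: first cell '.' (not opp) -> no flip
Dir SW: first cell '.' (not opp) -> no flip
Dir S: first cell '.' (not opp) -> no flip
Dir SE: first cell '.' (not opp) -> no flip
All flips: (3,3) (4,3)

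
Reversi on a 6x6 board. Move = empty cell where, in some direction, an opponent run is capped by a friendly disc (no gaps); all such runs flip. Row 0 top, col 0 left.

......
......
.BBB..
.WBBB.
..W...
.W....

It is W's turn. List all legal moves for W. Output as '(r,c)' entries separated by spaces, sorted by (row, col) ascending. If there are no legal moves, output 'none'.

Answer: (1,1) (1,2) (1,3) (2,4) (3,5)

Derivation:
(1,0): no bracket -> illegal
(1,1): flips 1 -> legal
(1,2): flips 2 -> legal
(1,3): flips 1 -> legal
(1,4): no bracket -> illegal
(2,0): no bracket -> illegal
(2,4): flips 1 -> legal
(2,5): no bracket -> illegal
(3,0): no bracket -> illegal
(3,5): flips 3 -> legal
(4,1): no bracket -> illegal
(4,3): no bracket -> illegal
(4,4): no bracket -> illegal
(4,5): no bracket -> illegal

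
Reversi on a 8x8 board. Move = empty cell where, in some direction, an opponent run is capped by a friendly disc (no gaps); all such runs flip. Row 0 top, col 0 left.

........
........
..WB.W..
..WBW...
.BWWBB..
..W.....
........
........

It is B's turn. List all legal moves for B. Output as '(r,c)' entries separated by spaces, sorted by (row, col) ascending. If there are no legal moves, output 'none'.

Answer: (1,1) (2,1) (2,4) (3,1) (3,5) (5,1) (5,3) (6,3)

Derivation:
(1,1): flips 1 -> legal
(1,2): no bracket -> illegal
(1,3): no bracket -> illegal
(1,4): no bracket -> illegal
(1,5): no bracket -> illegal
(1,6): no bracket -> illegal
(2,1): flips 1 -> legal
(2,4): flips 1 -> legal
(2,6): no bracket -> illegal
(3,1): flips 1 -> legal
(3,5): flips 1 -> legal
(3,6): no bracket -> illegal
(5,1): flips 1 -> legal
(5,3): flips 1 -> legal
(5,4): no bracket -> illegal
(6,1): no bracket -> illegal
(6,2): no bracket -> illegal
(6,3): flips 1 -> legal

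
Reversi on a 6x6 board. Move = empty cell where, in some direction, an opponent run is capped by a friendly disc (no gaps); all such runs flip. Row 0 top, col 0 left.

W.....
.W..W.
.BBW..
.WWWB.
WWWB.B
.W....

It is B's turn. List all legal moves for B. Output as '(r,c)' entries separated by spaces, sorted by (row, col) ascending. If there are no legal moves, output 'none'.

(0,1): flips 1 -> legal
(0,2): no bracket -> illegal
(0,3): no bracket -> illegal
(0,4): no bracket -> illegal
(0,5): no bracket -> illegal
(1,0): no bracket -> illegal
(1,2): flips 1 -> legal
(1,3): flips 2 -> legal
(1,5): no bracket -> illegal
(2,0): no bracket -> illegal
(2,4): flips 1 -> legal
(2,5): no bracket -> illegal
(3,0): flips 3 -> legal
(4,4): flips 1 -> legal
(5,0): no bracket -> illegal
(5,2): flips 2 -> legal
(5,3): no bracket -> illegal

Answer: (0,1) (1,2) (1,3) (2,4) (3,0) (4,4) (5,2)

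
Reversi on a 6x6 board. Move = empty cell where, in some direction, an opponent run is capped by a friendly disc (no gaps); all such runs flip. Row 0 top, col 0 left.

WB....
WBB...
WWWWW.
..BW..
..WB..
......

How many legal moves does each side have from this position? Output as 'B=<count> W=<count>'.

-- B to move --
(1,3): flips 2 -> legal
(1,4): flips 1 -> legal
(1,5): no bracket -> illegal
(2,5): no bracket -> illegal
(3,0): flips 1 -> legal
(3,1): flips 1 -> legal
(3,4): flips 2 -> legal
(3,5): no bracket -> illegal
(4,1): flips 1 -> legal
(4,4): flips 2 -> legal
(5,1): no bracket -> illegal
(5,2): flips 1 -> legal
(5,3): no bracket -> illegal
B mobility = 8
-- W to move --
(0,2): flips 3 -> legal
(0,3): flips 1 -> legal
(1,3): flips 2 -> legal
(3,1): flips 1 -> legal
(3,4): no bracket -> illegal
(4,1): flips 1 -> legal
(4,4): flips 1 -> legal
(5,2): no bracket -> illegal
(5,3): flips 1 -> legal
(5,4): flips 2 -> legal
W mobility = 8

Answer: B=8 W=8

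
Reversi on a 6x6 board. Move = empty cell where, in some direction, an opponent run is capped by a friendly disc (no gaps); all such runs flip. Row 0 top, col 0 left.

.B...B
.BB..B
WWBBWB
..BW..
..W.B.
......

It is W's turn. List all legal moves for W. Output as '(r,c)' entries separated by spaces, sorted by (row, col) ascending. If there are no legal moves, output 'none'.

Answer: (0,0) (0,2) (0,3) (1,3) (3,1) (4,3) (5,5)

Derivation:
(0,0): flips 2 -> legal
(0,2): flips 4 -> legal
(0,3): flips 1 -> legal
(0,4): no bracket -> illegal
(1,0): no bracket -> illegal
(1,3): flips 1 -> legal
(1,4): no bracket -> illegal
(3,1): flips 1 -> legal
(3,4): no bracket -> illegal
(3,5): no bracket -> illegal
(4,1): no bracket -> illegal
(4,3): flips 1 -> legal
(4,5): no bracket -> illegal
(5,3): no bracket -> illegal
(5,4): no bracket -> illegal
(5,5): flips 1 -> legal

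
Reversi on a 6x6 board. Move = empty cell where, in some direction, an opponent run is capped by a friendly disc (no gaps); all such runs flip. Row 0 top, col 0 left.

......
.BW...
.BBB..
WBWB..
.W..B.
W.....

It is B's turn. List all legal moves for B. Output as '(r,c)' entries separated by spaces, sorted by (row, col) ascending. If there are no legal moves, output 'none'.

Answer: (0,1) (0,2) (0,3) (1,3) (4,2) (4,3) (5,1)

Derivation:
(0,1): flips 1 -> legal
(0,2): flips 1 -> legal
(0,3): flips 1 -> legal
(1,3): flips 1 -> legal
(2,0): no bracket -> illegal
(4,0): no bracket -> illegal
(4,2): flips 1 -> legal
(4,3): flips 1 -> legal
(5,1): flips 1 -> legal
(5,2): no bracket -> illegal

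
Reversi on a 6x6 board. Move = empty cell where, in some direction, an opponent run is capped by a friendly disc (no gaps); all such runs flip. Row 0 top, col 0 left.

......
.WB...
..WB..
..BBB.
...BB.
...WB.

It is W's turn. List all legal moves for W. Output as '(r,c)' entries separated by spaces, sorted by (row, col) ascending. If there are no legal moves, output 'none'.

Answer: (0,2) (1,3) (2,4) (3,5) (4,2) (5,5)

Derivation:
(0,1): no bracket -> illegal
(0,2): flips 1 -> legal
(0,3): no bracket -> illegal
(1,3): flips 4 -> legal
(1,4): no bracket -> illegal
(2,1): no bracket -> illegal
(2,4): flips 1 -> legal
(2,5): no bracket -> illegal
(3,1): no bracket -> illegal
(3,5): flips 1 -> legal
(4,1): no bracket -> illegal
(4,2): flips 1 -> legal
(4,5): no bracket -> illegal
(5,2): no bracket -> illegal
(5,5): flips 3 -> legal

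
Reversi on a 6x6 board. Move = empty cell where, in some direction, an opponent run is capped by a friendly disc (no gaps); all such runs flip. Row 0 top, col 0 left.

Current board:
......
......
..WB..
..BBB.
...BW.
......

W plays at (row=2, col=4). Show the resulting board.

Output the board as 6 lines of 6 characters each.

Place W at (2,4); scan 8 dirs for brackets.
Dir NW: first cell '.' (not opp) -> no flip
Dir N: first cell '.' (not opp) -> no flip
Dir NE: first cell '.' (not opp) -> no flip
Dir W: opp run (2,3) capped by W -> flip
Dir E: first cell '.' (not opp) -> no flip
Dir SW: opp run (3,3), next='.' -> no flip
Dir S: opp run (3,4) capped by W -> flip
Dir SE: first cell '.' (not opp) -> no flip
All flips: (2,3) (3,4)

Answer: ......
......
..WWW.
..BBW.
...BW.
......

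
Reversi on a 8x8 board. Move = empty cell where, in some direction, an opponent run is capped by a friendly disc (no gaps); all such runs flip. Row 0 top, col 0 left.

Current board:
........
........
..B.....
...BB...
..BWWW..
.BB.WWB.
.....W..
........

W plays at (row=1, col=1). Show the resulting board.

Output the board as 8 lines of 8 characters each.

Answer: ........
.W......
..W.....
...WB...
..BWWW..
.BB.WWB.
.....W..
........

Derivation:
Place W at (1,1); scan 8 dirs for brackets.
Dir NW: first cell '.' (not opp) -> no flip
Dir N: first cell '.' (not opp) -> no flip
Dir NE: first cell '.' (not opp) -> no flip
Dir W: first cell '.' (not opp) -> no flip
Dir E: first cell '.' (not opp) -> no flip
Dir SW: first cell '.' (not opp) -> no flip
Dir S: first cell '.' (not opp) -> no flip
Dir SE: opp run (2,2) (3,3) capped by W -> flip
All flips: (2,2) (3,3)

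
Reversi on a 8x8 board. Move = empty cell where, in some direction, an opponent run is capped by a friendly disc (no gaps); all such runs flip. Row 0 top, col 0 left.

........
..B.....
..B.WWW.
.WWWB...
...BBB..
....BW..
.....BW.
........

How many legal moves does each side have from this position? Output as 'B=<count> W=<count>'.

-- B to move --
(1,3): no bracket -> illegal
(1,4): flips 1 -> legal
(1,5): no bracket -> illegal
(1,6): flips 1 -> legal
(1,7): no bracket -> illegal
(2,0): no bracket -> illegal
(2,1): flips 1 -> legal
(2,3): flips 1 -> legal
(2,7): no bracket -> illegal
(3,0): flips 3 -> legal
(3,5): no bracket -> illegal
(3,6): no bracket -> illegal
(3,7): no bracket -> illegal
(4,0): flips 1 -> legal
(4,1): no bracket -> illegal
(4,2): flips 1 -> legal
(4,6): no bracket -> illegal
(5,6): flips 1 -> legal
(5,7): no bracket -> illegal
(6,4): no bracket -> illegal
(6,7): flips 1 -> legal
(7,5): no bracket -> illegal
(7,6): no bracket -> illegal
(7,7): flips 2 -> legal
B mobility = 10
-- W to move --
(0,1): no bracket -> illegal
(0,2): flips 2 -> legal
(0,3): no bracket -> illegal
(1,1): flips 1 -> legal
(1,3): flips 1 -> legal
(2,1): no bracket -> illegal
(2,3): no bracket -> illegal
(3,5): flips 2 -> legal
(3,6): no bracket -> illegal
(4,2): no bracket -> illegal
(4,6): no bracket -> illegal
(5,2): flips 2 -> legal
(5,3): flips 2 -> legal
(5,6): no bracket -> illegal
(6,3): no bracket -> illegal
(6,4): flips 4 -> legal
(7,4): no bracket -> illegal
(7,5): flips 1 -> legal
(7,6): flips 3 -> legal
W mobility = 9

Answer: B=10 W=9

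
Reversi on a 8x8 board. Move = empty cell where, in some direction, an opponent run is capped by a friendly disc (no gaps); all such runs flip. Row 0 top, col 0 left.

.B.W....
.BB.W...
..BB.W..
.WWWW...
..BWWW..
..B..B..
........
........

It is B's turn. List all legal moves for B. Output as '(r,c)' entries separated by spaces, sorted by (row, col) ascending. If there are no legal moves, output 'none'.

(0,2): no bracket -> illegal
(0,4): no bracket -> illegal
(0,5): flips 1 -> legal
(1,3): no bracket -> illegal
(1,5): no bracket -> illegal
(1,6): flips 3 -> legal
(2,0): flips 1 -> legal
(2,1): no bracket -> illegal
(2,4): flips 1 -> legal
(2,6): no bracket -> illegal
(3,0): no bracket -> illegal
(3,5): flips 1 -> legal
(3,6): no bracket -> illegal
(4,0): flips 1 -> legal
(4,1): flips 1 -> legal
(4,6): flips 3 -> legal
(5,3): flips 2 -> legal
(5,4): no bracket -> illegal
(5,6): flips 2 -> legal

Answer: (0,5) (1,6) (2,0) (2,4) (3,5) (4,0) (4,1) (4,6) (5,3) (5,6)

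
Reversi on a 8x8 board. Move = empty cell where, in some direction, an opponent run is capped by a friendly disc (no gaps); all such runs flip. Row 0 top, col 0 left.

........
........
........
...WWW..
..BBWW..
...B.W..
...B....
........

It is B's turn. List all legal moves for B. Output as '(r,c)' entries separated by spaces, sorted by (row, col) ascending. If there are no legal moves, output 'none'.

Answer: (2,3) (2,4) (2,5) (2,6) (4,6)

Derivation:
(2,2): no bracket -> illegal
(2,3): flips 1 -> legal
(2,4): flips 1 -> legal
(2,5): flips 1 -> legal
(2,6): flips 2 -> legal
(3,2): no bracket -> illegal
(3,6): no bracket -> illegal
(4,6): flips 2 -> legal
(5,4): no bracket -> illegal
(5,6): no bracket -> illegal
(6,4): no bracket -> illegal
(6,5): no bracket -> illegal
(6,6): no bracket -> illegal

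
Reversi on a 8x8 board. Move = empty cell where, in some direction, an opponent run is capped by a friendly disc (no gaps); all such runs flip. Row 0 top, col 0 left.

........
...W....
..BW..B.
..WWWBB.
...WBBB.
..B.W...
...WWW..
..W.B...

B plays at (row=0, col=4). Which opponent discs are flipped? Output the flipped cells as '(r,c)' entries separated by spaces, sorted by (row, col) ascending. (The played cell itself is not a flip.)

Dir NW: edge -> no flip
Dir N: edge -> no flip
Dir NE: edge -> no flip
Dir W: first cell '.' (not opp) -> no flip
Dir E: first cell '.' (not opp) -> no flip
Dir SW: opp run (1,3) capped by B -> flip
Dir S: first cell '.' (not opp) -> no flip
Dir SE: first cell '.' (not opp) -> no flip

Answer: (1,3)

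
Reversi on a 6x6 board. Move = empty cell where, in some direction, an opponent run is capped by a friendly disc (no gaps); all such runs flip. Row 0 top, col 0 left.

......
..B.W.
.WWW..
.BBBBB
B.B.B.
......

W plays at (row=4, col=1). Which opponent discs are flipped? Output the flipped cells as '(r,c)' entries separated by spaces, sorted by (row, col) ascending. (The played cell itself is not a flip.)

Dir NW: first cell '.' (not opp) -> no flip
Dir N: opp run (3,1) capped by W -> flip
Dir NE: opp run (3,2) capped by W -> flip
Dir W: opp run (4,0), next=edge -> no flip
Dir E: opp run (4,2), next='.' -> no flip
Dir SW: first cell '.' (not opp) -> no flip
Dir S: first cell '.' (not opp) -> no flip
Dir SE: first cell '.' (not opp) -> no flip

Answer: (3,1) (3,2)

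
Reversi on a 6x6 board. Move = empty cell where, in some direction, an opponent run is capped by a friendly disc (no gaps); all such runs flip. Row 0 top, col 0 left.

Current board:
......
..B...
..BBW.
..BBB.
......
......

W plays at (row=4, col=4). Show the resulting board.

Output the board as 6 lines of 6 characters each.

Place W at (4,4); scan 8 dirs for brackets.
Dir NW: opp run (3,3) (2,2), next='.' -> no flip
Dir N: opp run (3,4) capped by W -> flip
Dir NE: first cell '.' (not opp) -> no flip
Dir W: first cell '.' (not opp) -> no flip
Dir E: first cell '.' (not opp) -> no flip
Dir SW: first cell '.' (not opp) -> no flip
Dir S: first cell '.' (not opp) -> no flip
Dir SE: first cell '.' (not opp) -> no flip
All flips: (3,4)

Answer: ......
..B...
..BBW.
..BBW.
....W.
......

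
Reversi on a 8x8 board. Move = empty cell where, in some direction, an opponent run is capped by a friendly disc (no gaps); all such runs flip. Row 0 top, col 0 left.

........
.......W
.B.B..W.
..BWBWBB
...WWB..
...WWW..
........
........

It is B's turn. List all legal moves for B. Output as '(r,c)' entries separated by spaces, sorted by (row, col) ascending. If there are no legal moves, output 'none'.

Answer: (1,5) (1,6) (2,5) (4,2) (5,2) (6,3) (6,4) (6,5)

Derivation:
(0,6): no bracket -> illegal
(0,7): no bracket -> illegal
(1,5): flips 1 -> legal
(1,6): flips 1 -> legal
(2,2): no bracket -> illegal
(2,4): no bracket -> illegal
(2,5): flips 1 -> legal
(2,7): no bracket -> illegal
(4,2): flips 2 -> legal
(4,6): no bracket -> illegal
(5,2): flips 1 -> legal
(5,6): no bracket -> illegal
(6,2): no bracket -> illegal
(6,3): flips 4 -> legal
(6,4): flips 2 -> legal
(6,5): flips 3 -> legal
(6,6): no bracket -> illegal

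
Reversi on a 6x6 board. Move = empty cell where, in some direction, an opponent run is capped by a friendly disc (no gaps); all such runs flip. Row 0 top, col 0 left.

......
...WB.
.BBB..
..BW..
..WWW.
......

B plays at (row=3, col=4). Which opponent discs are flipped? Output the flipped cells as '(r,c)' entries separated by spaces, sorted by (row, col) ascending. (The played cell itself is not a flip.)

Dir NW: first cell 'B' (not opp) -> no flip
Dir N: first cell '.' (not opp) -> no flip
Dir NE: first cell '.' (not opp) -> no flip
Dir W: opp run (3,3) capped by B -> flip
Dir E: first cell '.' (not opp) -> no flip
Dir SW: opp run (4,3), next='.' -> no flip
Dir S: opp run (4,4), next='.' -> no flip
Dir SE: first cell '.' (not opp) -> no flip

Answer: (3,3)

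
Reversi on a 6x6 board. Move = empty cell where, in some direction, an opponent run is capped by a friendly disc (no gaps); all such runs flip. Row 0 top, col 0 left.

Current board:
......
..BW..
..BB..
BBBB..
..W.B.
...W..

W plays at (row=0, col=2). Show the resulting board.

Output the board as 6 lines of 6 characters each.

Place W at (0,2); scan 8 dirs for brackets.
Dir NW: edge -> no flip
Dir N: edge -> no flip
Dir NE: edge -> no flip
Dir W: first cell '.' (not opp) -> no flip
Dir E: first cell '.' (not opp) -> no flip
Dir SW: first cell '.' (not opp) -> no flip
Dir S: opp run (1,2) (2,2) (3,2) capped by W -> flip
Dir SE: first cell 'W' (not opp) -> no flip
All flips: (1,2) (2,2) (3,2)

Answer: ..W...
..WW..
..WB..
BBWB..
..W.B.
...W..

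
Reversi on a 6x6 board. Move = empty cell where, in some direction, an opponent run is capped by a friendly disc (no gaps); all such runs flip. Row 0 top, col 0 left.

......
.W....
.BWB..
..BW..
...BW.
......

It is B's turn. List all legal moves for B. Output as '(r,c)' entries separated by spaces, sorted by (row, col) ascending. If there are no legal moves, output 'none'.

(0,0): no bracket -> illegal
(0,1): flips 1 -> legal
(0,2): no bracket -> illegal
(1,0): no bracket -> illegal
(1,2): flips 1 -> legal
(1,3): no bracket -> illegal
(2,0): no bracket -> illegal
(2,4): no bracket -> illegal
(3,1): no bracket -> illegal
(3,4): flips 1 -> legal
(3,5): no bracket -> illegal
(4,2): no bracket -> illegal
(4,5): flips 1 -> legal
(5,3): no bracket -> illegal
(5,4): no bracket -> illegal
(5,5): no bracket -> illegal

Answer: (0,1) (1,2) (3,4) (4,5)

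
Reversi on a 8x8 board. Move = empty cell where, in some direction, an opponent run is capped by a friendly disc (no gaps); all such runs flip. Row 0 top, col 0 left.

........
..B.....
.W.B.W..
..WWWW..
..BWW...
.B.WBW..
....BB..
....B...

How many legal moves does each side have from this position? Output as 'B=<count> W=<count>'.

Answer: B=10 W=11

Derivation:
-- B to move --
(1,0): flips 3 -> legal
(1,1): no bracket -> illegal
(1,4): no bracket -> illegal
(1,5): no bracket -> illegal
(1,6): no bracket -> illegal
(2,0): no bracket -> illegal
(2,2): flips 1 -> legal
(2,4): flips 3 -> legal
(2,6): no bracket -> illegal
(3,0): flips 1 -> legal
(3,1): no bracket -> illegal
(3,6): no bracket -> illegal
(4,1): flips 1 -> legal
(4,5): flips 4 -> legal
(4,6): flips 1 -> legal
(5,2): flips 1 -> legal
(5,6): flips 1 -> legal
(6,2): no bracket -> illegal
(6,3): flips 3 -> legal
(6,6): no bracket -> illegal
B mobility = 10
-- W to move --
(0,1): flips 2 -> legal
(0,2): no bracket -> illegal
(0,3): flips 1 -> legal
(1,1): no bracket -> illegal
(1,3): flips 1 -> legal
(1,4): flips 1 -> legal
(2,2): no bracket -> illegal
(2,4): no bracket -> illegal
(3,1): flips 1 -> legal
(4,0): no bracket -> illegal
(4,1): flips 1 -> legal
(4,5): no bracket -> illegal
(5,0): no bracket -> illegal
(5,2): flips 1 -> legal
(5,6): no bracket -> illegal
(6,0): flips 2 -> legal
(6,1): no bracket -> illegal
(6,2): no bracket -> illegal
(6,3): no bracket -> illegal
(6,6): no bracket -> illegal
(7,3): flips 1 -> legal
(7,5): flips 2 -> legal
(7,6): flips 2 -> legal
W mobility = 11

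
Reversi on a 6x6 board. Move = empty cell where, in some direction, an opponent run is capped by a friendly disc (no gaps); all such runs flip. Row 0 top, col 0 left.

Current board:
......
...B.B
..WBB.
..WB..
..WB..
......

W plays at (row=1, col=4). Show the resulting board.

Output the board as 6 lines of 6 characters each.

Answer: ......
...BWB
..WWB.
..WB..
..WB..
......

Derivation:
Place W at (1,4); scan 8 dirs for brackets.
Dir NW: first cell '.' (not opp) -> no flip
Dir N: first cell '.' (not opp) -> no flip
Dir NE: first cell '.' (not opp) -> no flip
Dir W: opp run (1,3), next='.' -> no flip
Dir E: opp run (1,5), next=edge -> no flip
Dir SW: opp run (2,3) capped by W -> flip
Dir S: opp run (2,4), next='.' -> no flip
Dir SE: first cell '.' (not opp) -> no flip
All flips: (2,3)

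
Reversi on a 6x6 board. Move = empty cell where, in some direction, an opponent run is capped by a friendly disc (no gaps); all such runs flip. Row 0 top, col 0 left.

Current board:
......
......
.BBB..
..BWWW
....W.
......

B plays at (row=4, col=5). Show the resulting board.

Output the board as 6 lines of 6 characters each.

Place B at (4,5); scan 8 dirs for brackets.
Dir NW: opp run (3,4) capped by B -> flip
Dir N: opp run (3,5), next='.' -> no flip
Dir NE: edge -> no flip
Dir W: opp run (4,4), next='.' -> no flip
Dir E: edge -> no flip
Dir SW: first cell '.' (not opp) -> no flip
Dir S: first cell '.' (not opp) -> no flip
Dir SE: edge -> no flip
All flips: (3,4)

Answer: ......
......
.BBB..
..BWBW
....WB
......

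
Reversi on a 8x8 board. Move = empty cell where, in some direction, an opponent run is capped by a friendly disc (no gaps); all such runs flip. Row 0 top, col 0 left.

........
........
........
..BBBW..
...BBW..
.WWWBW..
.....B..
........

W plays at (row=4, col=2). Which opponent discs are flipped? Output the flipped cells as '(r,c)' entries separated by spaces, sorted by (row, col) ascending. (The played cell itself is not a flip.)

Dir NW: first cell '.' (not opp) -> no flip
Dir N: opp run (3,2), next='.' -> no flip
Dir NE: opp run (3,3), next='.' -> no flip
Dir W: first cell '.' (not opp) -> no flip
Dir E: opp run (4,3) (4,4) capped by W -> flip
Dir SW: first cell 'W' (not opp) -> no flip
Dir S: first cell 'W' (not opp) -> no flip
Dir SE: first cell 'W' (not opp) -> no flip

Answer: (4,3) (4,4)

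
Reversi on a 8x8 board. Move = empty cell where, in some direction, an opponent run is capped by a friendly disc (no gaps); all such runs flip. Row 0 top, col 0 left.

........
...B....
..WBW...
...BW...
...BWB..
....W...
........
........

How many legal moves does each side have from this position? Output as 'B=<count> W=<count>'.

-- B to move --
(1,1): flips 1 -> legal
(1,2): no bracket -> illegal
(1,4): no bracket -> illegal
(1,5): flips 1 -> legal
(2,1): flips 1 -> legal
(2,5): flips 2 -> legal
(3,1): flips 1 -> legal
(3,2): no bracket -> illegal
(3,5): flips 2 -> legal
(5,3): no bracket -> illegal
(5,5): flips 1 -> legal
(6,3): flips 1 -> legal
(6,4): no bracket -> illegal
(6,5): flips 1 -> legal
B mobility = 9
-- W to move --
(0,2): flips 1 -> legal
(0,3): no bracket -> illegal
(0,4): flips 1 -> legal
(1,2): flips 1 -> legal
(1,4): no bracket -> illegal
(3,2): flips 2 -> legal
(3,5): no bracket -> illegal
(3,6): flips 1 -> legal
(4,2): flips 2 -> legal
(4,6): flips 1 -> legal
(5,2): flips 1 -> legal
(5,3): no bracket -> illegal
(5,5): no bracket -> illegal
(5,6): flips 1 -> legal
W mobility = 9

Answer: B=9 W=9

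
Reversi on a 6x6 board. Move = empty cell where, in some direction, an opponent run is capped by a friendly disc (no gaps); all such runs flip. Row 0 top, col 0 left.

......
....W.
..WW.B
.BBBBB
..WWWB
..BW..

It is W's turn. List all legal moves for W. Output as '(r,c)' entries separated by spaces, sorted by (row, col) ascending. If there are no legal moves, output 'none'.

Answer: (2,0) (2,1) (2,4) (4,0) (4,1) (5,1)

Derivation:
(1,5): no bracket -> illegal
(2,0): flips 1 -> legal
(2,1): flips 1 -> legal
(2,4): flips 2 -> legal
(3,0): no bracket -> illegal
(4,0): flips 1 -> legal
(4,1): flips 1 -> legal
(5,1): flips 1 -> legal
(5,4): no bracket -> illegal
(5,5): no bracket -> illegal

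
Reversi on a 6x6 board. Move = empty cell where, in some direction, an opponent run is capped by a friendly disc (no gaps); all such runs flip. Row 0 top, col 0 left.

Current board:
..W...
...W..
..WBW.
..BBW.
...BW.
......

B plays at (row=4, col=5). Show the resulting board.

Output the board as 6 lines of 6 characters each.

Place B at (4,5); scan 8 dirs for brackets.
Dir NW: opp run (3,4) capped by B -> flip
Dir N: first cell '.' (not opp) -> no flip
Dir NE: edge -> no flip
Dir W: opp run (4,4) capped by B -> flip
Dir E: edge -> no flip
Dir SW: first cell '.' (not opp) -> no flip
Dir S: first cell '.' (not opp) -> no flip
Dir SE: edge -> no flip
All flips: (3,4) (4,4)

Answer: ..W...
...W..
..WBW.
..BBB.
...BBB
......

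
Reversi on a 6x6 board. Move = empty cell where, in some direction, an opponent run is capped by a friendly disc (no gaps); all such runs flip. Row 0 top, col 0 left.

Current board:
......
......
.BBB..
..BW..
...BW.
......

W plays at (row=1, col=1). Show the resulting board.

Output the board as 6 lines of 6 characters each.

Place W at (1,1); scan 8 dirs for brackets.
Dir NW: first cell '.' (not opp) -> no flip
Dir N: first cell '.' (not opp) -> no flip
Dir NE: first cell '.' (not opp) -> no flip
Dir W: first cell '.' (not opp) -> no flip
Dir E: first cell '.' (not opp) -> no flip
Dir SW: first cell '.' (not opp) -> no flip
Dir S: opp run (2,1), next='.' -> no flip
Dir SE: opp run (2,2) capped by W -> flip
All flips: (2,2)

Answer: ......
.W....
.BWB..
..BW..
...BW.
......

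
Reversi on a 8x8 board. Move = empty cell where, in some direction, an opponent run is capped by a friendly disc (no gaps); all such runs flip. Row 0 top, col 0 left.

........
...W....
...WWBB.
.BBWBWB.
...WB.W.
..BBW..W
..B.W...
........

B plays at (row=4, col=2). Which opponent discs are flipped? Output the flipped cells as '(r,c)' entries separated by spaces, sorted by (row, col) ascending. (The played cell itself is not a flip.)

Answer: (4,3)

Derivation:
Dir NW: first cell 'B' (not opp) -> no flip
Dir N: first cell 'B' (not opp) -> no flip
Dir NE: opp run (3,3) (2,4), next='.' -> no flip
Dir W: first cell '.' (not opp) -> no flip
Dir E: opp run (4,3) capped by B -> flip
Dir SW: first cell '.' (not opp) -> no flip
Dir S: first cell 'B' (not opp) -> no flip
Dir SE: first cell 'B' (not opp) -> no flip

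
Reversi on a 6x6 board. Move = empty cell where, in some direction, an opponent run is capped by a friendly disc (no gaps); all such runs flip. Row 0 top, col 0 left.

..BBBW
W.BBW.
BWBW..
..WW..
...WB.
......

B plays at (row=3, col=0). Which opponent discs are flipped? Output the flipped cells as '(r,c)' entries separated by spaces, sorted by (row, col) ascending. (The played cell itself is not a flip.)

Answer: (2,1)

Derivation:
Dir NW: edge -> no flip
Dir N: first cell 'B' (not opp) -> no flip
Dir NE: opp run (2,1) capped by B -> flip
Dir W: edge -> no flip
Dir E: first cell '.' (not opp) -> no flip
Dir SW: edge -> no flip
Dir S: first cell '.' (not opp) -> no flip
Dir SE: first cell '.' (not opp) -> no flip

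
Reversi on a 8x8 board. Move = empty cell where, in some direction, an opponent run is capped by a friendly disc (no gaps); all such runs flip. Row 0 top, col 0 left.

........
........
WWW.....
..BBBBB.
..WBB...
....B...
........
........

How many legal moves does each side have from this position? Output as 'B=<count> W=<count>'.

Answer: B=6 W=4

Derivation:
-- B to move --
(1,0): flips 1 -> legal
(1,1): flips 1 -> legal
(1,2): flips 1 -> legal
(1,3): no bracket -> illegal
(2,3): no bracket -> illegal
(3,0): no bracket -> illegal
(3,1): no bracket -> illegal
(4,1): flips 1 -> legal
(5,1): flips 1 -> legal
(5,2): flips 1 -> legal
(5,3): no bracket -> illegal
B mobility = 6
-- W to move --
(2,3): no bracket -> illegal
(2,4): flips 1 -> legal
(2,5): no bracket -> illegal
(2,6): no bracket -> illegal
(2,7): no bracket -> illegal
(3,1): no bracket -> illegal
(3,7): no bracket -> illegal
(4,1): no bracket -> illegal
(4,5): flips 2 -> legal
(4,6): no bracket -> illegal
(4,7): no bracket -> illegal
(5,2): no bracket -> illegal
(5,3): no bracket -> illegal
(5,5): flips 2 -> legal
(6,3): no bracket -> illegal
(6,4): no bracket -> illegal
(6,5): flips 3 -> legal
W mobility = 4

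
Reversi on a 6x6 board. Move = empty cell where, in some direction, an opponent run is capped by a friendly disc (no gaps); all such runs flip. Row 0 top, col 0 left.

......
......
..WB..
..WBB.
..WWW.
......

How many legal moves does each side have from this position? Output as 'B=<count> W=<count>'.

Answer: B=9 W=5

Derivation:
-- B to move --
(1,1): flips 1 -> legal
(1,2): no bracket -> illegal
(1,3): no bracket -> illegal
(2,1): flips 1 -> legal
(3,1): flips 1 -> legal
(3,5): no bracket -> illegal
(4,1): flips 1 -> legal
(4,5): no bracket -> illegal
(5,1): flips 1 -> legal
(5,2): flips 1 -> legal
(5,3): flips 1 -> legal
(5,4): flips 1 -> legal
(5,5): flips 1 -> legal
B mobility = 9
-- W to move --
(1,2): no bracket -> illegal
(1,3): flips 2 -> legal
(1,4): flips 1 -> legal
(2,4): flips 3 -> legal
(2,5): flips 1 -> legal
(3,5): flips 2 -> legal
(4,5): no bracket -> illegal
W mobility = 5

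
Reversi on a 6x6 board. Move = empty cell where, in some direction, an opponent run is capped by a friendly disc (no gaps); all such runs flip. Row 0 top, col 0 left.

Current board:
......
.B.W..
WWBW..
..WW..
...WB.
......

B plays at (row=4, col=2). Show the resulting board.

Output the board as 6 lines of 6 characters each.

Place B at (4,2); scan 8 dirs for brackets.
Dir NW: first cell '.' (not opp) -> no flip
Dir N: opp run (3,2) capped by B -> flip
Dir NE: opp run (3,3), next='.' -> no flip
Dir W: first cell '.' (not opp) -> no flip
Dir E: opp run (4,3) capped by B -> flip
Dir SW: first cell '.' (not opp) -> no flip
Dir S: first cell '.' (not opp) -> no flip
Dir SE: first cell '.' (not opp) -> no flip
All flips: (3,2) (4,3)

Answer: ......
.B.W..
WWBW..
..BW..
..BBB.
......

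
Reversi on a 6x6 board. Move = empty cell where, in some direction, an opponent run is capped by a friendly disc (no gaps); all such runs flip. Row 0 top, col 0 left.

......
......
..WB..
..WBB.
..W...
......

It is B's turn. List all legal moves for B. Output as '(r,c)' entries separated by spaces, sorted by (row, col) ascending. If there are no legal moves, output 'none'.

Answer: (1,1) (2,1) (3,1) (4,1) (5,1)

Derivation:
(1,1): flips 1 -> legal
(1,2): no bracket -> illegal
(1,3): no bracket -> illegal
(2,1): flips 1 -> legal
(3,1): flips 1 -> legal
(4,1): flips 1 -> legal
(4,3): no bracket -> illegal
(5,1): flips 1 -> legal
(5,2): no bracket -> illegal
(5,3): no bracket -> illegal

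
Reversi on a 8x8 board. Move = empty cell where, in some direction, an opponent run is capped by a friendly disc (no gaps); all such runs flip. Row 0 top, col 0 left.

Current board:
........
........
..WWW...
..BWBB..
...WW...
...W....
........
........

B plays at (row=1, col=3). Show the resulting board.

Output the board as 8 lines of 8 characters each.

Answer: ........
...B....
..WWB...
..BWBB..
...WW...
...W....
........
........

Derivation:
Place B at (1,3); scan 8 dirs for brackets.
Dir NW: first cell '.' (not opp) -> no flip
Dir N: first cell '.' (not opp) -> no flip
Dir NE: first cell '.' (not opp) -> no flip
Dir W: first cell '.' (not opp) -> no flip
Dir E: first cell '.' (not opp) -> no flip
Dir SW: opp run (2,2), next='.' -> no flip
Dir S: opp run (2,3) (3,3) (4,3) (5,3), next='.' -> no flip
Dir SE: opp run (2,4) capped by B -> flip
All flips: (2,4)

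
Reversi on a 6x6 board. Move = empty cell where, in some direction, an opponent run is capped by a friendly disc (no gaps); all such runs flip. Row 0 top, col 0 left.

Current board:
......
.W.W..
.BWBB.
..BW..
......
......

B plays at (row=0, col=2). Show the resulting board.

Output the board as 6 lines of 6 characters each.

Place B at (0,2); scan 8 dirs for brackets.
Dir NW: edge -> no flip
Dir N: edge -> no flip
Dir NE: edge -> no flip
Dir W: first cell '.' (not opp) -> no flip
Dir E: first cell '.' (not opp) -> no flip
Dir SW: opp run (1,1), next='.' -> no flip
Dir S: first cell '.' (not opp) -> no flip
Dir SE: opp run (1,3) capped by B -> flip
All flips: (1,3)

Answer: ..B...
.W.B..
.BWBB.
..BW..
......
......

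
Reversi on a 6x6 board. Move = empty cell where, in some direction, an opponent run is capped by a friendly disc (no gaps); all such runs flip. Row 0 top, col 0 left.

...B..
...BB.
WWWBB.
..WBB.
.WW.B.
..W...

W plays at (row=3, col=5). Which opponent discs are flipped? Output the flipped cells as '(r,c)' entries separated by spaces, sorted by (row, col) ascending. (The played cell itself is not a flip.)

Answer: (3,3) (3,4)

Derivation:
Dir NW: opp run (2,4) (1,3), next='.' -> no flip
Dir N: first cell '.' (not opp) -> no flip
Dir NE: edge -> no flip
Dir W: opp run (3,4) (3,3) capped by W -> flip
Dir E: edge -> no flip
Dir SW: opp run (4,4), next='.' -> no flip
Dir S: first cell '.' (not opp) -> no flip
Dir SE: edge -> no flip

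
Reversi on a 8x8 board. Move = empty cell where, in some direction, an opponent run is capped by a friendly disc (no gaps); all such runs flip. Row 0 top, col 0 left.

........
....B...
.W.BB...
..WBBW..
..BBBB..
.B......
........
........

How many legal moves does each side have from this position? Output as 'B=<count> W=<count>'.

Answer: B=8 W=6

Derivation:
-- B to move --
(1,0): flips 2 -> legal
(1,1): no bracket -> illegal
(1,2): no bracket -> illegal
(2,0): no bracket -> illegal
(2,2): flips 1 -> legal
(2,5): flips 1 -> legal
(2,6): flips 1 -> legal
(3,0): no bracket -> illegal
(3,1): flips 1 -> legal
(3,6): flips 1 -> legal
(4,1): flips 1 -> legal
(4,6): flips 1 -> legal
B mobility = 8
-- W to move --
(0,3): no bracket -> illegal
(0,4): no bracket -> illegal
(0,5): flips 2 -> legal
(1,2): no bracket -> illegal
(1,3): flips 1 -> legal
(1,5): no bracket -> illegal
(2,2): no bracket -> illegal
(2,5): no bracket -> illegal
(3,1): no bracket -> illegal
(3,6): no bracket -> illegal
(4,0): no bracket -> illegal
(4,1): no bracket -> illegal
(4,6): no bracket -> illegal
(5,0): no bracket -> illegal
(5,2): flips 1 -> legal
(5,3): flips 1 -> legal
(5,4): flips 1 -> legal
(5,5): flips 1 -> legal
(5,6): no bracket -> illegal
(6,0): no bracket -> illegal
(6,1): no bracket -> illegal
(6,2): no bracket -> illegal
W mobility = 6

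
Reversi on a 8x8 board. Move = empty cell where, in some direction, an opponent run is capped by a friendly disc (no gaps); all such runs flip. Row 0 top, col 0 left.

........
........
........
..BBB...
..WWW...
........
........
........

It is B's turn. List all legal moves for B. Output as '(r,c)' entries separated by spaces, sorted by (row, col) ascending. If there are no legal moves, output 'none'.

Answer: (5,1) (5,2) (5,3) (5,4) (5,5)

Derivation:
(3,1): no bracket -> illegal
(3,5): no bracket -> illegal
(4,1): no bracket -> illegal
(4,5): no bracket -> illegal
(5,1): flips 1 -> legal
(5,2): flips 2 -> legal
(5,3): flips 1 -> legal
(5,4): flips 2 -> legal
(5,5): flips 1 -> legal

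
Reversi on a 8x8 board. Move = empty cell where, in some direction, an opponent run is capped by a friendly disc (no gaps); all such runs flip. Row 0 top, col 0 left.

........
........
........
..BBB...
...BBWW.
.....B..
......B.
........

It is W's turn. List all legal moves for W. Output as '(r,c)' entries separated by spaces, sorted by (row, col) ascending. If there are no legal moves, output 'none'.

(2,1): no bracket -> illegal
(2,2): no bracket -> illegal
(2,3): flips 1 -> legal
(2,4): no bracket -> illegal
(2,5): no bracket -> illegal
(3,1): no bracket -> illegal
(3,5): no bracket -> illegal
(4,1): no bracket -> illegal
(4,2): flips 2 -> legal
(5,2): no bracket -> illegal
(5,3): no bracket -> illegal
(5,4): no bracket -> illegal
(5,6): no bracket -> illegal
(5,7): no bracket -> illegal
(6,4): flips 1 -> legal
(6,5): flips 1 -> legal
(6,7): no bracket -> illegal
(7,5): no bracket -> illegal
(7,6): no bracket -> illegal
(7,7): no bracket -> illegal

Answer: (2,3) (4,2) (6,4) (6,5)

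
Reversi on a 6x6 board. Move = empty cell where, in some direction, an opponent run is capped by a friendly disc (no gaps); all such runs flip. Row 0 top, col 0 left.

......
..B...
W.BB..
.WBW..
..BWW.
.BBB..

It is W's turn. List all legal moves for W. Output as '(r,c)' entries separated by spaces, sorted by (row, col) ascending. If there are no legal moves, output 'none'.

Answer: (1,1) (1,3) (2,1) (4,1)

Derivation:
(0,1): no bracket -> illegal
(0,2): no bracket -> illegal
(0,3): no bracket -> illegal
(1,1): flips 1 -> legal
(1,3): flips 2 -> legal
(1,4): no bracket -> illegal
(2,1): flips 1 -> legal
(2,4): no bracket -> illegal
(3,4): no bracket -> illegal
(4,0): no bracket -> illegal
(4,1): flips 1 -> legal
(5,0): no bracket -> illegal
(5,4): no bracket -> illegal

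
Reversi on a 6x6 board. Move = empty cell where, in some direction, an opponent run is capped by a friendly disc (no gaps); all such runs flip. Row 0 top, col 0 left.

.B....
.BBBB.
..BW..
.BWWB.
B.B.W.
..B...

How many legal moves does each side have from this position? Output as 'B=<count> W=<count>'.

-- B to move --
(2,1): no bracket -> illegal
(2,4): flips 2 -> legal
(3,5): no bracket -> illegal
(4,1): flips 2 -> legal
(4,3): flips 2 -> legal
(4,5): no bracket -> illegal
(5,3): no bracket -> illegal
(5,4): flips 1 -> legal
(5,5): flips 2 -> legal
B mobility = 5
-- W to move --
(0,0): flips 2 -> legal
(0,2): flips 2 -> legal
(0,3): flips 1 -> legal
(0,4): no bracket -> illegal
(0,5): flips 1 -> legal
(1,0): no bracket -> illegal
(1,5): no bracket -> illegal
(2,0): no bracket -> illegal
(2,1): flips 1 -> legal
(2,4): flips 1 -> legal
(2,5): no bracket -> illegal
(3,0): flips 1 -> legal
(3,5): flips 1 -> legal
(4,1): no bracket -> illegal
(4,3): no bracket -> illegal
(4,5): flips 1 -> legal
(5,0): no bracket -> illegal
(5,1): flips 1 -> legal
(5,3): no bracket -> illegal
W mobility = 10

Answer: B=5 W=10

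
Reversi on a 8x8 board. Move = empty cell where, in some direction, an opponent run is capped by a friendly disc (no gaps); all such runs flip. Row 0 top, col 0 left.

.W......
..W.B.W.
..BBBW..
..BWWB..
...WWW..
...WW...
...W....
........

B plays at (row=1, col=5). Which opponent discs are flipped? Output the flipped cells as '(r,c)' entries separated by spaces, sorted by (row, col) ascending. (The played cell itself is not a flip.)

Answer: (2,5)

Derivation:
Dir NW: first cell '.' (not opp) -> no flip
Dir N: first cell '.' (not opp) -> no flip
Dir NE: first cell '.' (not opp) -> no flip
Dir W: first cell 'B' (not opp) -> no flip
Dir E: opp run (1,6), next='.' -> no flip
Dir SW: first cell 'B' (not opp) -> no flip
Dir S: opp run (2,5) capped by B -> flip
Dir SE: first cell '.' (not opp) -> no flip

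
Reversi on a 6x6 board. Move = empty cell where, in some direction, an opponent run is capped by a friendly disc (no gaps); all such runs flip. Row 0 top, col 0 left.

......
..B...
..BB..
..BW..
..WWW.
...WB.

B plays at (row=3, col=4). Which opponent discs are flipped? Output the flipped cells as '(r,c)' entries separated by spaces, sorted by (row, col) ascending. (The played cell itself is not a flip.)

Answer: (3,3) (4,4)

Derivation:
Dir NW: first cell 'B' (not opp) -> no flip
Dir N: first cell '.' (not opp) -> no flip
Dir NE: first cell '.' (not opp) -> no flip
Dir W: opp run (3,3) capped by B -> flip
Dir E: first cell '.' (not opp) -> no flip
Dir SW: opp run (4,3), next='.' -> no flip
Dir S: opp run (4,4) capped by B -> flip
Dir SE: first cell '.' (not opp) -> no flip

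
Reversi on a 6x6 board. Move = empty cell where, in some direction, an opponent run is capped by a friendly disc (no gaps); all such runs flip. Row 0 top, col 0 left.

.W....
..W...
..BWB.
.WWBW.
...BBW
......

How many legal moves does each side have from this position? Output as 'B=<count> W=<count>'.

Answer: B=8 W=8

Derivation:
-- B to move --
(0,0): no bracket -> illegal
(0,2): flips 1 -> legal
(0,3): no bracket -> illegal
(1,0): no bracket -> illegal
(1,1): no bracket -> illegal
(1,3): flips 1 -> legal
(1,4): no bracket -> illegal
(2,0): no bracket -> illegal
(2,1): flips 1 -> legal
(2,5): flips 1 -> legal
(3,0): flips 2 -> legal
(3,5): flips 1 -> legal
(4,0): flips 1 -> legal
(4,1): no bracket -> illegal
(4,2): flips 1 -> legal
(5,4): no bracket -> illegal
(5,5): no bracket -> illegal
B mobility = 8
-- W to move --
(1,1): no bracket -> illegal
(1,3): flips 1 -> legal
(1,4): flips 1 -> legal
(1,5): no bracket -> illegal
(2,1): flips 1 -> legal
(2,5): flips 1 -> legal
(3,5): no bracket -> illegal
(4,2): flips 2 -> legal
(5,2): flips 1 -> legal
(5,3): flips 2 -> legal
(5,4): flips 2 -> legal
(5,5): no bracket -> illegal
W mobility = 8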